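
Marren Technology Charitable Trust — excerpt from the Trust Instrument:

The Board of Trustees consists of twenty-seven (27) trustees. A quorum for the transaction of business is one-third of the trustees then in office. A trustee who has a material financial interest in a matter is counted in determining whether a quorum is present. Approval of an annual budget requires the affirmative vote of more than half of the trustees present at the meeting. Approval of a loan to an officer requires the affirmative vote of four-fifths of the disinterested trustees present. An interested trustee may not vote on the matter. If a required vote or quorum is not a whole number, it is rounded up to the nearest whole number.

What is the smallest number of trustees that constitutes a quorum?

9

1/3 of 27 = 9.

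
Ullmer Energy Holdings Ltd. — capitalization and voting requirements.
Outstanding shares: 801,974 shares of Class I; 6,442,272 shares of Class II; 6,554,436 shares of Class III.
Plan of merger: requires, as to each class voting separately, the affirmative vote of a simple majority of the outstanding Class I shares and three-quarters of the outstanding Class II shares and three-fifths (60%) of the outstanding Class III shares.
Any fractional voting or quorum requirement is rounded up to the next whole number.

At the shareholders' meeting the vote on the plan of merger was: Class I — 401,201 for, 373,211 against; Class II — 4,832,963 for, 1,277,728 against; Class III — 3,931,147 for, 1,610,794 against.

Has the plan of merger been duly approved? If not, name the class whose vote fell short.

Class I: a majority of 801974 is 400988; 400,988 required, 401,201 in favor — approved.
Class II: 3/4 of 6442272 = 4831704; 4,831,704 required, 4,832,963 in favor — approved.
Class III: 3/5 of 6554436 = 3932661.60, rounded up to 3932662; 3,932,662 required, 3,931,147 in favor — not approved.

Not approved — the Class III shares did not give the required vote.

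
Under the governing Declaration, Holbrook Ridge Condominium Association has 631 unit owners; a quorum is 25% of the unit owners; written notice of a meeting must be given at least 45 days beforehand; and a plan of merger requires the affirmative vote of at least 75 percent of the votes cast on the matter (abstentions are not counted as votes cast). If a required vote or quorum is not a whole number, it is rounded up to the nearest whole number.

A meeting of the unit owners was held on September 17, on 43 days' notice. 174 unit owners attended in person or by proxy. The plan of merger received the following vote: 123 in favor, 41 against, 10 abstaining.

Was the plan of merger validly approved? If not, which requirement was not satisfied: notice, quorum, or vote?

Invalid — notice requirement not satisfied.

Notice: 43 days given; 45 required. Not satisfied.
Quorum: 25% of 631 = 157.75, rounded up to 158; 174 present. Satisfied.
Vote: requires three-fourths of the votes cast (174 − 10 abstaining = 164); 3/4 of 164 = 123, so 123 needed; 123 in favor. Satisfied.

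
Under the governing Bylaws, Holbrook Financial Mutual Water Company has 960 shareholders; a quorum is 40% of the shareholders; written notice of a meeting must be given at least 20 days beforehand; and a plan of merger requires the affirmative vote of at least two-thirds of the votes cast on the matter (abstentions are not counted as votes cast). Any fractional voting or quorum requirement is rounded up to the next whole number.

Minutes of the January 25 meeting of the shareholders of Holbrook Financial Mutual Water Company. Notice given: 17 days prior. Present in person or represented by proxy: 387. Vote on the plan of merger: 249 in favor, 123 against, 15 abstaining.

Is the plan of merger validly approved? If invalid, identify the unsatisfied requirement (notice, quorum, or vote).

Notice: 17 days given; 20 required. Not satisfied.
Quorum: 40% of 960 = 384; 387 present. Satisfied.
Vote: requires two-thirds of the votes cast (387 − 15 abstaining = 372); 2/3 of 372 = 248, so 248 needed; 249 in favor. Satisfied.

Invalid — notice requirement not satisfied.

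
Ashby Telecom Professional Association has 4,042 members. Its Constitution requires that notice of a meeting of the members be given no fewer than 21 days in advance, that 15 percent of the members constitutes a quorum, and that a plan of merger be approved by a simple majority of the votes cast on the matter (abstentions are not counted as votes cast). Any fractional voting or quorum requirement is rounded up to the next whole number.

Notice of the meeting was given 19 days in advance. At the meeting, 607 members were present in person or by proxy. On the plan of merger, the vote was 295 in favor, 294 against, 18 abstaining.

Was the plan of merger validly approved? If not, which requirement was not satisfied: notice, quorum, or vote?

Notice: 19 days given; 21 required. Not satisfied.
Quorum: 15% of 4,042 = 606.30, rounded up to 607; 607 present. Satisfied.
Vote: requires a majority of the votes cast (607 − 18 abstaining = 589); a majority of 589 is 295, so 295 needed; 295 in favor. Satisfied.

Invalid — notice requirement not satisfied.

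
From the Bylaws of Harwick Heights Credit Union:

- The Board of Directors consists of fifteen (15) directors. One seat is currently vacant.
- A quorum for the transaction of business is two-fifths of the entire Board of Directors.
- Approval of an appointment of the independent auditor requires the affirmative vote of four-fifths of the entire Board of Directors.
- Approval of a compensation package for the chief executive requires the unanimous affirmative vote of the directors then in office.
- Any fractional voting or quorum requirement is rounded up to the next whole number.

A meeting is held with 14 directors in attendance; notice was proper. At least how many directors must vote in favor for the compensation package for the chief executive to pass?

The compensation package for the chief executive requires the unanimous vote of the directors then in office (14).
Unanimous means all 14.

14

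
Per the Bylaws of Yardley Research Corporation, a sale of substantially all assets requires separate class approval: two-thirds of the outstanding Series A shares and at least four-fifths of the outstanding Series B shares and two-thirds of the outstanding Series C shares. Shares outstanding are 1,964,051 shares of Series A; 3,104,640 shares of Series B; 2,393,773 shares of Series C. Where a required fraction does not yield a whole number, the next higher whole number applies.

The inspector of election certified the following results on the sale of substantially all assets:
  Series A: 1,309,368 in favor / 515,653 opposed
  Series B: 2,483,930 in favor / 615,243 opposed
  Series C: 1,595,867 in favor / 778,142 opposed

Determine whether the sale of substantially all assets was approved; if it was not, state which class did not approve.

Series A: 2/3 of 1964051 = 1309367.33, rounded up to 1309368; 1,309,368 required, 1,309,368 in favor — approved.
Series B: 4/5 of 3104640 = 2483712; 2,483,712 required, 2,483,930 in favor — approved.
Series C: 2/3 of 2393773 = 1595848.67, rounded up to 1595849; 1,595,849 required, 1,595,867 in favor — approved.

Approved — every class gave the required vote.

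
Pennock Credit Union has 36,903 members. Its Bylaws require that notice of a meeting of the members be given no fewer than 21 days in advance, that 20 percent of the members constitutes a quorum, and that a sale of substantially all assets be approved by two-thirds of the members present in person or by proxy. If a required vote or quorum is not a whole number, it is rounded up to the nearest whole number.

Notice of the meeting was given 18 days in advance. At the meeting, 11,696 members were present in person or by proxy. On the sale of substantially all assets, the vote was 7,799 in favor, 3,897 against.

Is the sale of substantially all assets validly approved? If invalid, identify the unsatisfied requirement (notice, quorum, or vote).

Invalid — notice requirement not satisfied.

Notice: 18 days given; 21 required. Not satisfied.
Quorum: 20% of 36,903 = 7,380.60, rounded up to 7,381; 11,696 present. Satisfied.
Vote: requires two-thirds of those present (11,696); 2/3 of 11696 = 7797.33, rounded up to 7798, so 7,798 needed; 7,799 in favor. Satisfied.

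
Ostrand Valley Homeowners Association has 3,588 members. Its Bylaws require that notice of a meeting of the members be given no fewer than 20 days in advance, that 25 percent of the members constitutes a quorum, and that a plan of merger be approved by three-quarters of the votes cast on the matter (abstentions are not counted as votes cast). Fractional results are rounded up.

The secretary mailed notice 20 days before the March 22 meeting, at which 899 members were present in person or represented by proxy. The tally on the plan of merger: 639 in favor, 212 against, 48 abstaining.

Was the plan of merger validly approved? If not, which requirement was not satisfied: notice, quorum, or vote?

Notice: 20 days given; 20 required. Satisfied.
Quorum: 25% of 3,588 = 897; 899 present. Satisfied.
Vote: requires three-fourths of the votes cast (899 − 48 abstaining = 851); 3/4 of 851 = 638.25, rounded up to 639, so 639 needed; 639 in favor. Satisfied.

Valid — all requirements satisfied.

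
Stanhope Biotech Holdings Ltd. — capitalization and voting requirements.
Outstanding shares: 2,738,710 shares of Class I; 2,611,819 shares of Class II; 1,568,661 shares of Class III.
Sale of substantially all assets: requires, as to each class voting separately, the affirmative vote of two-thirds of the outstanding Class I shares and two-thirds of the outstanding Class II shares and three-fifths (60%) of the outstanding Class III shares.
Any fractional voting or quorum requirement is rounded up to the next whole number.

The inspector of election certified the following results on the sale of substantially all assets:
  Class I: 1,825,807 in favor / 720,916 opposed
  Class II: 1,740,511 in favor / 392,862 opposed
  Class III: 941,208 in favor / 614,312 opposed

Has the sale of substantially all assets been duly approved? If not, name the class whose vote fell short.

Class I: 2/3 of 2738710 = 1825806.67, rounded up to 1825807; 1,825,807 required, 1,825,807 in favor — approved.
Class II: 2/3 of 2611819 = 1741212.67, rounded up to 1741213; 1,741,213 required, 1,740,511 in favor — not approved.
Class III: 3/5 of 1568661 = 941196.60, rounded up to 941197; 941,197 required, 941,208 in favor — approved.

Not approved — the Class II shares did not give the required vote.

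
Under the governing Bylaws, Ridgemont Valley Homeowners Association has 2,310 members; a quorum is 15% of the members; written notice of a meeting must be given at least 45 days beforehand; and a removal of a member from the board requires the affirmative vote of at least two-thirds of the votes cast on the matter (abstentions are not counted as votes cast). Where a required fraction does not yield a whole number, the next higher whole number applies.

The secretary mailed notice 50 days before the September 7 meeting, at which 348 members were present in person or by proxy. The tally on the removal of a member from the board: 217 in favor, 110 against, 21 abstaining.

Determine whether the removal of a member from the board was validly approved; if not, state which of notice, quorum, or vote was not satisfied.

Invalid — vote requirement not satisfied.

Notice: 50 days given; 45 required. Satisfied.
Quorum: 15% of 2,310 = 346.50, rounded up to 347; 348 present. Satisfied.
Vote: requires two-thirds of the votes cast (348 − 21 abstaining = 327); 2/3 of 327 = 218, so 218 needed; 217 in favor. Not satisfied.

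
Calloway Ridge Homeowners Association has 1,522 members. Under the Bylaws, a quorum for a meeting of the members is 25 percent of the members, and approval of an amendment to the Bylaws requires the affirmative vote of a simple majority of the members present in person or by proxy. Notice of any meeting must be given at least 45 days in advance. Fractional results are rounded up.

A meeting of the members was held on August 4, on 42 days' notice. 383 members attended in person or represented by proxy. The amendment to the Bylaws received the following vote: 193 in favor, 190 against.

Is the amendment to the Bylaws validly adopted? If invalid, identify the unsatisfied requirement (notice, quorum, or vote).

Notice: 42 days given; 45 required. Not satisfied.
Quorum: 25% of 1,522 = 380.50, rounded up to 381; 383 present. Satisfied.
Vote: requires a majority of those present (383); a majority of 383 is 192, so 192 needed; 193 in favor. Satisfied.

Invalid — notice requirement not satisfied.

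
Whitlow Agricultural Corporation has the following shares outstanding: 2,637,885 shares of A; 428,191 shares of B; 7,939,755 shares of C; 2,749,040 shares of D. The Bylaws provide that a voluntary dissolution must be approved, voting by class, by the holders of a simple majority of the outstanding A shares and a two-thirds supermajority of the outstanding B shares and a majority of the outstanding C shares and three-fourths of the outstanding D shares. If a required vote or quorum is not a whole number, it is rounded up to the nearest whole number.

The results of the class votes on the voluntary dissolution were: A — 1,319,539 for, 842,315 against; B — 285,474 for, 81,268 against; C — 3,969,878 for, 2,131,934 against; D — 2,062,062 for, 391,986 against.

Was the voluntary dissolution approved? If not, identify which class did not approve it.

A: a majority of 2637885 is 1318943; 1,318,943 required, 1,319,539 in favor — approved.
B: 2/3 of 428191 = 285460.67, rounded up to 285461; 285,461 required, 285,474 in favor — approved.
C: a majority of 7939755 is 3969878; 3,969,878 required, 3,969,878 in favor — approved.
D: 3/4 of 2749040 = 2061780; 2,061,780 required, 2,062,062 in favor — approved.

Approved — every class gave the required vote.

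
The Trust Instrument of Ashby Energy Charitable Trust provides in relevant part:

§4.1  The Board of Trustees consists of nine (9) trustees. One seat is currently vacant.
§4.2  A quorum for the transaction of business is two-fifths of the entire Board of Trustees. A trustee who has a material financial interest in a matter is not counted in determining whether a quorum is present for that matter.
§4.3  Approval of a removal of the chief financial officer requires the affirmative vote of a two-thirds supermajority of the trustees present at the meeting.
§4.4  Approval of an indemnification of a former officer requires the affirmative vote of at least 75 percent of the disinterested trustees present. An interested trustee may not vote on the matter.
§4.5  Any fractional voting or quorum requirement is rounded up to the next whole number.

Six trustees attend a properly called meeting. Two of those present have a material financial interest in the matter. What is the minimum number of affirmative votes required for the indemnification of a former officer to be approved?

3

The indemnification of a former officer requires three-fourths of the disinterested trustees present (6 − 2 = 4).
3/4 of 4 = 3.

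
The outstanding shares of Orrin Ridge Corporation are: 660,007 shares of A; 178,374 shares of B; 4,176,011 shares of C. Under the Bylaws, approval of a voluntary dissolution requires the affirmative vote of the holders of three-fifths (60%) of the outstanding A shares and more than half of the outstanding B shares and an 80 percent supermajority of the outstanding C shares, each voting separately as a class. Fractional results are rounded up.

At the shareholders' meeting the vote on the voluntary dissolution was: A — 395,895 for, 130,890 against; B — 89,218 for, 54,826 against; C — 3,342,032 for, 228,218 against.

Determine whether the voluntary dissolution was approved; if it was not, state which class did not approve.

A: 3/5 of 660007 = 396004.20, rounded up to 396005; 396,005 required, 395,895 in favor — not approved.
B: a majority of 178374 is 89188; 89,188 required, 89,218 in favor — approved.
C: 4/5 of 4176011 = 3340808.80, rounded up to 3340809; 3,340,809 required, 3,342,032 in favor — approved.

Not approved — the A shares did not give the required vote.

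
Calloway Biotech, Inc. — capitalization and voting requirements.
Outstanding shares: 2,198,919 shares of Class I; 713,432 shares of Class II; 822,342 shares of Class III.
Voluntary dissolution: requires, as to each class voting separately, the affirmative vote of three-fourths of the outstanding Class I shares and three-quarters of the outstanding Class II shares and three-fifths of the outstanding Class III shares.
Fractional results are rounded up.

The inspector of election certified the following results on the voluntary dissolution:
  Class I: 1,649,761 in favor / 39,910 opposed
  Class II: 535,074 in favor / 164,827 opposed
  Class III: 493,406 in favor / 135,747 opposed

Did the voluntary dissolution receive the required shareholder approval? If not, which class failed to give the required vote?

Approved — every class gave the required vote.

Class I: 3/4 of 2198919 = 1649189.25, rounded up to 1649190; 1,649,190 required, 1,649,761 in favor — approved.
Class II: 3/4 of 713432 = 535074; 535,074 required, 535,074 in favor — approved.
Class III: 3/5 of 822342 = 493405.20, rounded up to 493406; 493,406 required, 493,406 in favor — approved.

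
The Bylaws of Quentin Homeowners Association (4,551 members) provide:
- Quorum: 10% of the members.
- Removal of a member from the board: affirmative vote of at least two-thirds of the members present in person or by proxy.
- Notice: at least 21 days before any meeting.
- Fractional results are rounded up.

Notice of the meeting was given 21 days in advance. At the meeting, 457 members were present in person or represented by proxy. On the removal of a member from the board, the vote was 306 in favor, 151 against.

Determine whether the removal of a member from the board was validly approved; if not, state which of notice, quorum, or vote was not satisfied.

Notice: 21 days given; 21 required. Satisfied.
Quorum: 10% of 4,551 = 455.10, rounded up to 456; 457 present. Satisfied.
Vote: requires two-thirds of those present (457); 2/3 of 457 = 304.67, rounded up to 305, so 305 needed; 306 in favor. Satisfied.

Valid — all requirements satisfied.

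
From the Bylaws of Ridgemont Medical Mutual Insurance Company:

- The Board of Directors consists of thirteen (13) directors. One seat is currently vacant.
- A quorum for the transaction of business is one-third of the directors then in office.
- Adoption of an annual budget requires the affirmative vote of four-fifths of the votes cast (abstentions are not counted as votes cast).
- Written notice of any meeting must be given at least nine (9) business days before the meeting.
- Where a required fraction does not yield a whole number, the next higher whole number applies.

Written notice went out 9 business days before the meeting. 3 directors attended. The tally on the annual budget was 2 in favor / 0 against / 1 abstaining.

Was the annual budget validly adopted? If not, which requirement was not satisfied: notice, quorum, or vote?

Invalid — quorum requirement not satisfied.

Notice: 9 business days given; 9 required (9 ≥ 9). Satisfied.
Quorum: 3 present; quorum is 4. Not satisfied.
Vote: the annual budget requires four-fifths of the votes cast (3 present − 1 abstaining = 2). 4/5 of 2 = 1.60, rounded up to 2, so 2 affirmative votes are needed; 2 voted in favor. Satisfied. (Moot — without a quorum no business can be validly transacted.)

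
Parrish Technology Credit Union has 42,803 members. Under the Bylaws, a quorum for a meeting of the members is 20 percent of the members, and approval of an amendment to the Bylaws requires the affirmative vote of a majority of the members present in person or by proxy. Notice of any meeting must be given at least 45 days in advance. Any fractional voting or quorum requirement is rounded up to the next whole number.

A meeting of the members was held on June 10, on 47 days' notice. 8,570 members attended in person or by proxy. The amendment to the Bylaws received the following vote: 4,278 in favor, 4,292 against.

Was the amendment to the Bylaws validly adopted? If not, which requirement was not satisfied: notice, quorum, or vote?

Notice: 47 days given; 45 required. Satisfied.
Quorum: 20% of 42,803 = 8,560.60, rounded up to 8,561; 8,570 present. Satisfied.
Vote: requires a majority of those present (8,570); a majority of 8570 is 4286, so 4,286 needed; 4,278 in favor. Not satisfied.

Invalid — vote requirement not satisfied.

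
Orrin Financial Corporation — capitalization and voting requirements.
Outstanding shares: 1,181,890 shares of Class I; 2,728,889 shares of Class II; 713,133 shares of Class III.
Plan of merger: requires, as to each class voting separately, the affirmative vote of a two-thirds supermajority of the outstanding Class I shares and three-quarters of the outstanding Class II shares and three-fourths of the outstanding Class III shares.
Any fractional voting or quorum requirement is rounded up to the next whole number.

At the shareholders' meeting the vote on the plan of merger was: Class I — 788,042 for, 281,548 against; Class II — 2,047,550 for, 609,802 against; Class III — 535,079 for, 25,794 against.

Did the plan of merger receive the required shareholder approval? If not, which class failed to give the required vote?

Class I: 2/3 of 1181890 = 787926.67, rounded up to 787927; 787,927 required, 788,042 in favor — approved.
Class II: 3/4 of 2728889 = 2046666.75, rounded up to 2046667; 2,046,667 required, 2,047,550 in favor — approved.
Class III: 3/4 of 713133 = 534849.75, rounded up to 534850; 534,850 required, 535,079 in favor — approved.

Approved — every class gave the required vote.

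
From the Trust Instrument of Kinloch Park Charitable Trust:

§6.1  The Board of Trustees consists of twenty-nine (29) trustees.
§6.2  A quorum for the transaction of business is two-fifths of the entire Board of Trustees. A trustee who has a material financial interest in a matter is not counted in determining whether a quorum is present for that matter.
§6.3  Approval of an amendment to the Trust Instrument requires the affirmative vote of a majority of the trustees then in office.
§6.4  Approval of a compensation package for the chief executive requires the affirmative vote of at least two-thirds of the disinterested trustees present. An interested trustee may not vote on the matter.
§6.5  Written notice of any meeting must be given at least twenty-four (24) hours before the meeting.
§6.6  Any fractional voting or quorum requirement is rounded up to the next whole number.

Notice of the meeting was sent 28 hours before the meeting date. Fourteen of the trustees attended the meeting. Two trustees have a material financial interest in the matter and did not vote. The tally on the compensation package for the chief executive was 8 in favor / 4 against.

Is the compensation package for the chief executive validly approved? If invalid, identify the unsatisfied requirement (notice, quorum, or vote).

Notice: 28 hours given; 24 required (28 ≥ 24). Satisfied.
Quorum: 14 present, but the 2 interested trustees do not count, leaving 12. Quorum is 12. Satisfied.
Vote: the compensation package for the chief executive requires two-thirds of the disinterested trustees present (14 − 2 = 12). 2/3 of 12 = 8, so 8 affirmative votes are needed; 8 voted in favor. Satisfied.

Valid — all requirements satisfied.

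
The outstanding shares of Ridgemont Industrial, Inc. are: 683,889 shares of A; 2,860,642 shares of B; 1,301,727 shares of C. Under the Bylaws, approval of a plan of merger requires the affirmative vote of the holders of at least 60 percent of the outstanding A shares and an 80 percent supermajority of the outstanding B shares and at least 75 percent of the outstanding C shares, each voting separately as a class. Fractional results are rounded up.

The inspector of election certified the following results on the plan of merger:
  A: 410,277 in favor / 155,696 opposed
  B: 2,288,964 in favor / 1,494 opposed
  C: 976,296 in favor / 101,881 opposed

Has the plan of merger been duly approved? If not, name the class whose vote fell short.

Not approved — the A shares did not give the required vote.

A: 3/5 of 683889 = 410333.40, rounded up to 410334; 410,334 required, 410,277 in favor — not approved.
B: 4/5 of 2860642 = 2288513.60, rounded up to 2288514; 2,288,514 required, 2,288,964 in favor — approved.
C: 3/4 of 1301727 = 976295.25, rounded up to 976296; 976,296 required, 976,296 in favor — approved.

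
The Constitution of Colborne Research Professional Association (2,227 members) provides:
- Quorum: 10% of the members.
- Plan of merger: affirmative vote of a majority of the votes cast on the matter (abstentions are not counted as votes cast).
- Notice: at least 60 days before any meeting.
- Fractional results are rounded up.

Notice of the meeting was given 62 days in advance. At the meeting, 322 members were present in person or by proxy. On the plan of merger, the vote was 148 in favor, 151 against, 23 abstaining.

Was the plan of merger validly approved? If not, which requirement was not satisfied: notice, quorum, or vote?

Invalid — vote requirement not satisfied.

Notice: 62 days given; 60 required. Satisfied.
Quorum: 10% of 2,227 = 222.70, rounded up to 223; 322 present. Satisfied.
Vote: requires a majority of the votes cast (322 − 23 abstaining = 299); a majority of 299 is 150, so 150 needed; 148 in favor. Not satisfied.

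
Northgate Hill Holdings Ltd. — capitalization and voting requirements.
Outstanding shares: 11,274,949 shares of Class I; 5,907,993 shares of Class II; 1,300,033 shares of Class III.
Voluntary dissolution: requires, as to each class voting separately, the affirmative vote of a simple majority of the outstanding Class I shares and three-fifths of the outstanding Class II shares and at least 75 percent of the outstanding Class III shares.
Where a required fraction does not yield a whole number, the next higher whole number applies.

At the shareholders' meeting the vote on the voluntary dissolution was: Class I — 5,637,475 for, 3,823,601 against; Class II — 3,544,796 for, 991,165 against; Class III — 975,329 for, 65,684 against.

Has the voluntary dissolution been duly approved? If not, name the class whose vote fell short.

Approved — every class gave the required vote.

Class I: a majority of 11274949 is 5637475; 5,637,475 required, 5,637,475 in favor — approved.
Class II: 3/5 of 5907993 = 3544795.80, rounded up to 3544796; 3,544,796 required, 3,544,796 in favor — approved.
Class III: 3/4 of 1300033 = 975024.75, rounded up to 975025; 975,025 required, 975,329 in favor — approved.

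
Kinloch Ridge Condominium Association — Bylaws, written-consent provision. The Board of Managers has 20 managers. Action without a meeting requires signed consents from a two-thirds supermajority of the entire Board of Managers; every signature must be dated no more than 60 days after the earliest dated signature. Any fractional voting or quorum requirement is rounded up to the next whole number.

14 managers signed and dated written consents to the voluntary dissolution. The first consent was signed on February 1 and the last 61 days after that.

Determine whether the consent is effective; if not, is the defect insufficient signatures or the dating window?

Not effective — dating-window requirement not satisfied.

Signatures required: a two-thirds supermajority of 20 — 2/3 of 20 = 13.33, rounded up to 14, so 14 needed; 14 signed. Sufficient.
Dating window: the latest signature is 61 days after the earliest; the limit is 60 days. Outside the window.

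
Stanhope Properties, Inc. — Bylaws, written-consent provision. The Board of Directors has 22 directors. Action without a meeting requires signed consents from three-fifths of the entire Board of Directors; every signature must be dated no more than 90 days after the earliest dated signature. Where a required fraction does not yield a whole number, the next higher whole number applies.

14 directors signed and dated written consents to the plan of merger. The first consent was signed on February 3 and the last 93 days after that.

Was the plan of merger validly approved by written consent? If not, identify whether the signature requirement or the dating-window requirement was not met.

Not effective — dating-window requirement not satisfied.

Signatures required: three-fifths of 22 — 3/5 of 22 = 13.20, rounded up to 14, so 14 needed; 14 signed. Sufficient.
Dating window: the latest signature is 93 days after the earliest; the limit is 90 days. Outside the window.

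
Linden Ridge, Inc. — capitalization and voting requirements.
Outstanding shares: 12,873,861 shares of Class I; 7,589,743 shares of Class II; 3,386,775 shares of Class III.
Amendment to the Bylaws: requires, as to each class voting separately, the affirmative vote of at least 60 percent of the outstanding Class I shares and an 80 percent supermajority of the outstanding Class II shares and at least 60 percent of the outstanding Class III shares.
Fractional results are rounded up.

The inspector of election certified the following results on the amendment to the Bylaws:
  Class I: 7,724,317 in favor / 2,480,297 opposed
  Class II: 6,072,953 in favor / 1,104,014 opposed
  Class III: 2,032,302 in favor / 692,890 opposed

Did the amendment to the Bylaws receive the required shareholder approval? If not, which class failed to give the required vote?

Approved — every class gave the required vote.

Class I: 3/5 of 12873861 = 7724316.60, rounded up to 7724317; 7,724,317 required, 7,724,317 in favor — approved.
Class II: 4/5 of 7589743 = 6071794.40, rounded up to 6071795; 6,071,795 required, 6,072,953 in favor — approved.
Class III: 3/5 of 3386775 = 2032065; 2,032,065 required, 2,032,302 in favor — approved.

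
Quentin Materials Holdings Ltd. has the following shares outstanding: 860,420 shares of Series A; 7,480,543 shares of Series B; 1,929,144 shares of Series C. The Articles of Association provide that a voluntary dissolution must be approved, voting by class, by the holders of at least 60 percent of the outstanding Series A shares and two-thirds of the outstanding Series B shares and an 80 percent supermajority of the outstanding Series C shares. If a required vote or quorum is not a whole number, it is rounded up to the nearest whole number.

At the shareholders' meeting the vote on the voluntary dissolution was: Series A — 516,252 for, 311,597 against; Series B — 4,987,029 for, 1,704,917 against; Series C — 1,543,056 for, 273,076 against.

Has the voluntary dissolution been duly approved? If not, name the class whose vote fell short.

Not approved — the Series C shares did not give the required vote.

Series A: 3/5 of 860420 = 516252; 516,252 required, 516,252 in favor — approved.
Series B: 2/3 of 7480543 = 4987028.67, rounded up to 4987029; 4,987,029 required, 4,987,029 in favor — approved.
Series C: 4/5 of 1929144 = 1543315.20, rounded up to 1543316; 1,543,316 required, 1,543,056 in favor — not approved.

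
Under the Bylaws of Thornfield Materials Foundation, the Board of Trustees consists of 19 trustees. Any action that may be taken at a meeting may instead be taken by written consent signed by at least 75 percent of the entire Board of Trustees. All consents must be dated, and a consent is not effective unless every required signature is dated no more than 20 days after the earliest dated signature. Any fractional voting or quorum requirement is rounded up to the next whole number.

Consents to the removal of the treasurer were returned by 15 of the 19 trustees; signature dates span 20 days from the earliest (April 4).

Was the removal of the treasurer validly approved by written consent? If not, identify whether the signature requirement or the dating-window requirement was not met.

Signatures required: at least 75 percent of 19 — 3/4 of 19 = 14.25, rounded up to 15, so 15 needed; 15 signed. Sufficient.
Dating window: the latest signature is 20 days after the earliest; the limit is 20 days. Within the window.

Effective — both the signature and dating-window requirements are satisfied.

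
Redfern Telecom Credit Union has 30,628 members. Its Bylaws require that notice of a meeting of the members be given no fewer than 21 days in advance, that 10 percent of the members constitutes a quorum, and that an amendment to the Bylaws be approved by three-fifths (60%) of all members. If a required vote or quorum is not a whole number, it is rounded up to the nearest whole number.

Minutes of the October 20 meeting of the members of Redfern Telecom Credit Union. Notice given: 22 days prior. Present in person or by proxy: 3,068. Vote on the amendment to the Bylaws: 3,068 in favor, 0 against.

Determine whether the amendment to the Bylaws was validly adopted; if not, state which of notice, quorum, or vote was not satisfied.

Notice: 22 days given; 21 required. Satisfied.
Quorum: 10% of 30,628 = 3,062.80, rounded up to 3,063; 3,068 present. Satisfied.
Vote: requires three-fifths of all members (30,628); 3/5 of 30628 = 18376.80, rounded up to 18377, so 18,377 needed; 3,068 in favor. Not satisfied.

Invalid — vote requirement not satisfied.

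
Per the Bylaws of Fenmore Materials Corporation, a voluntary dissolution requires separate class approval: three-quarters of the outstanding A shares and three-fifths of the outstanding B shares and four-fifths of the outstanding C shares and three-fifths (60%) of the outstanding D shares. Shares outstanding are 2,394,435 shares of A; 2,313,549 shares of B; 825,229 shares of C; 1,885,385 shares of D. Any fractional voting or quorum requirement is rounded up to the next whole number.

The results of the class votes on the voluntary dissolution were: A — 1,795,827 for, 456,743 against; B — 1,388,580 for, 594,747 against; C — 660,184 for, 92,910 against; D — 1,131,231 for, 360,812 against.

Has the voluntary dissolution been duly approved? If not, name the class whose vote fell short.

A: 3/4 of 2394435 = 1795826.25, rounded up to 1795827; 1,795,827 required, 1,795,827 in favor — approved.
B: 3/5 of 2313549 = 1388129.40, rounded up to 1388130; 1,388,130 required, 1,388,580 in favor — approved.
C: 4/5 of 825229 = 660183.20, rounded up to 660184; 660,184 required, 660,184 in favor — approved.
D: 3/5 of 1885385 = 1131231; 1,131,231 required, 1,131,231 in favor — approved.

Approved — every class gave the required vote.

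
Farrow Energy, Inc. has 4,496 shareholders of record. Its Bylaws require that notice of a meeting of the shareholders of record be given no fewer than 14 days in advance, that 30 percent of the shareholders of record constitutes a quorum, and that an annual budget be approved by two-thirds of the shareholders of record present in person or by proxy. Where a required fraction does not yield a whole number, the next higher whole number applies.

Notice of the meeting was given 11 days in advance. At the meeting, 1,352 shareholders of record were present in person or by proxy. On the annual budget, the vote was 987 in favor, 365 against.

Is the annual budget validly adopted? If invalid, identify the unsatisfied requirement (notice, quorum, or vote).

Notice: 11 days given; 14 required. Not satisfied.
Quorum: 30% of 4,496 = 1,348.80, rounded up to 1,349; 1,352 present. Satisfied.
Vote: requires two-thirds of those present (1,352); 2/3 of 1352 = 901.33, rounded up to 902, so 902 needed; 987 in favor. Satisfied.

Invalid — notice requirement not satisfied.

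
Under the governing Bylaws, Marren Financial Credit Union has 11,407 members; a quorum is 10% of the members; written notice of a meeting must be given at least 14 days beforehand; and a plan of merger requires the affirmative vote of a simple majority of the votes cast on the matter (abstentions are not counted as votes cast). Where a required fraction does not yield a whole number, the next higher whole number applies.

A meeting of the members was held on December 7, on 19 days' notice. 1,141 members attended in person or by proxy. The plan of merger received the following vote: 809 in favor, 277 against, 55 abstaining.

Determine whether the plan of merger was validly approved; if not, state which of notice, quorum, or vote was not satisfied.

Valid — all requirements satisfied.

Notice: 19 days given; 14 required. Satisfied.
Quorum: 10% of 11,407 = 1,140.70, rounded up to 1,141; 1,141 present. Satisfied.
Vote: requires a majority of the votes cast (1,141 − 55 abstaining = 1,086); a majority of 1086 is 544, so 544 needed; 809 in favor. Satisfied.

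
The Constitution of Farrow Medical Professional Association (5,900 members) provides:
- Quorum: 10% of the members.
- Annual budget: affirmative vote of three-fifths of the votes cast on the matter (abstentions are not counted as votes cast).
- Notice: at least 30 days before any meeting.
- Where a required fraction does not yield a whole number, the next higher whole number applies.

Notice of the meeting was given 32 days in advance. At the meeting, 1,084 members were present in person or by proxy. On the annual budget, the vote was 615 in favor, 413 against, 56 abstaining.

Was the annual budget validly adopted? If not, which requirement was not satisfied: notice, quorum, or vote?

Notice: 32 days given; 30 required. Satisfied.
Quorum: 10% of 5,900 = 590; 1,084 present. Satisfied.
Vote: requires three-fifths of the votes cast (1,084 − 56 abstaining = 1,028); 3/5 of 1028 = 616.80, rounded up to 617, so 617 needed; 615 in favor. Not satisfied.

Invalid — vote requirement not satisfied.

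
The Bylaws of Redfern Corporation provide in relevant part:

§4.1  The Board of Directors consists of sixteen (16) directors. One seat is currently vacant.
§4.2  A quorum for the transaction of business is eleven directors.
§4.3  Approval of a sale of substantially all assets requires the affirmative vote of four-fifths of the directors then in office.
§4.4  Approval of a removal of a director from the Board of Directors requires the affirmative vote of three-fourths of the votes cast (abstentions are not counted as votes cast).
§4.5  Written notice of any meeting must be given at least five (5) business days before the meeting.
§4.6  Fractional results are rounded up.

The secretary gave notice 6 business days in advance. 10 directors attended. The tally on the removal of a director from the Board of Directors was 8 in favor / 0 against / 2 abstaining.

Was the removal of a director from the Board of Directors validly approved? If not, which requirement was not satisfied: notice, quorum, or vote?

Invalid — quorum requirement not satisfied.

Notice: 6 business days given; 5 required (6 ≥ 5). Satisfied.
Quorum: 10 present; quorum is 11. Not satisfied.
Vote: the removal of a director from the Board of Directors requires three-fourths of the votes cast (10 present − 2 abstaining = 8). 3/4 of 8 = 6, so 6 affirmative votes are needed; 8 voted in favor. Satisfied. (Moot — without a quorum no business can be validly transacted.)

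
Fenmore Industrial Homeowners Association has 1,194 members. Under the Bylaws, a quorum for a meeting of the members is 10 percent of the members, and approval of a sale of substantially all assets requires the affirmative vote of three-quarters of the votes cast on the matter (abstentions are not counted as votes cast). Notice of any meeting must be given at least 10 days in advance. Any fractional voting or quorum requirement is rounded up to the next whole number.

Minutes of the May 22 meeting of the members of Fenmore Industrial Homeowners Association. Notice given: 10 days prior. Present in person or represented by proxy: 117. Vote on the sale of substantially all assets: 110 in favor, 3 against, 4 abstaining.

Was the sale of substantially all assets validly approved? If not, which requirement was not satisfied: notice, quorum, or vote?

Notice: 10 days given; 10 required. Satisfied.
Quorum: 10% of 1,194 = 119.40, rounded up to 120; 117 present. Not satisfied.
Vote: requires three-fourths of the votes cast (117 − 4 abstaining = 113); 3/4 of 113 = 84.75, rounded up to 85, so 85 needed; 110 in favor. Satisfied.

Invalid — quorum requirement not satisfied.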